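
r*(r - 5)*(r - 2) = r^3 - 7*r^2 + 10*r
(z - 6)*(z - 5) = z^2 - 11*z + 30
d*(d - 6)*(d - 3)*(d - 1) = d^4 - 10*d^3 + 27*d^2 - 18*d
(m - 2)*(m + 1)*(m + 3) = m^3 + 2*m^2 - 5*m - 6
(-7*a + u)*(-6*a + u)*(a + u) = 42*a^3 + 29*a^2*u - 12*a*u^2 + u^3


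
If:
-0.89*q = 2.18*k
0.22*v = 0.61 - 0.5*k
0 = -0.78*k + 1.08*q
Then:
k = 0.00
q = 0.00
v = 2.77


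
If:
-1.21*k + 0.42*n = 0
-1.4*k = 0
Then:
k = 0.00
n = 0.00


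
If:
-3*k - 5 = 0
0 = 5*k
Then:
No Solution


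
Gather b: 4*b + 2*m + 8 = 4*b + 2*m + 8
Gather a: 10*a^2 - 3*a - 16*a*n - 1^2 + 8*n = 10*a^2 + a*(-16*n - 3) + 8*n - 1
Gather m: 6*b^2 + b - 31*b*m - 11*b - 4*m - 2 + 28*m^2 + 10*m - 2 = 6*b^2 - 10*b + 28*m^2 + m*(6 - 31*b) - 4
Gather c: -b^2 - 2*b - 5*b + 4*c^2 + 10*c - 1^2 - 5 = -b^2 - 7*b + 4*c^2 + 10*c - 6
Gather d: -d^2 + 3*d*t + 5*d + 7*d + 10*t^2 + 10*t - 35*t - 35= -d^2 + d*(3*t + 12) + 10*t^2 - 25*t - 35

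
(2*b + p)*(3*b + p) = 6*b^2 + 5*b*p + p^2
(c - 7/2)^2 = c^2 - 7*c + 49/4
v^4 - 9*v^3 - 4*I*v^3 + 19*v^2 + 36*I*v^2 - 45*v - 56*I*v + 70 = (v - 7)*(v - 2)*(v - 5*I)*(v + I)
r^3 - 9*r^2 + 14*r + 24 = (r - 6)*(r - 4)*(r + 1)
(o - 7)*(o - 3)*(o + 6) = o^3 - 4*o^2 - 39*o + 126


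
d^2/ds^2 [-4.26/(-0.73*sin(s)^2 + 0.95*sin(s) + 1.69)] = (9.080616*sin(s)^4 - 8.86293*sin(s)^3 + 11.245974*sin(s)^2 + 10.88643*sin(s) - 18.200424)/(-0.73*sin(s)^2 + 0.95*sin(s) + 1.69)^3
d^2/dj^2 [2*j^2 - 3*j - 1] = 4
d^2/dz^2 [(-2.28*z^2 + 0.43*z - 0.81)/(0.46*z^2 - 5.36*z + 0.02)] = (4.44089209850063e-16*z^4 - 11.06116*z^3 - 0.902519999999924*z^2 + 11.95908*z - 46.43668)/(0.097336*z^6 - 3.402528*z^5 + 39.659544*z^4 - 154.286528*z^3 + 1.724328*z^2 - 0.006432*z + 8.0e-6)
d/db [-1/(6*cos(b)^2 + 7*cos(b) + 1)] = -(12*cos(b) + 7)*sin(b)/(6*cos(b)^2 + 7*cos(b) + 1)^2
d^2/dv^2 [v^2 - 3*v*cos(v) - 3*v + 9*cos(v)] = 3*v*cos(v) + 6*sin(v) - 9*cos(v) + 2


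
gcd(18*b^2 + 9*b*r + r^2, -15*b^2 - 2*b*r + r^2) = 3*b + r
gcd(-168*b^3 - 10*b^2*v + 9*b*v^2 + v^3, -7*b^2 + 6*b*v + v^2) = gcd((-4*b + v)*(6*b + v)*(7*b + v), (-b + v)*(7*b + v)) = 7*b + v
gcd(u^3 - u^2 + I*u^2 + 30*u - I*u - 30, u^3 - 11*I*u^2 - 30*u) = u - 5*I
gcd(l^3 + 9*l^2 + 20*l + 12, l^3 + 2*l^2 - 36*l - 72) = l^2 + 8*l + 12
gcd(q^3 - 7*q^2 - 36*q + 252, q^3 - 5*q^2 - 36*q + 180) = q^2 - 36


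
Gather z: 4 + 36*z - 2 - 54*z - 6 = -18*z - 4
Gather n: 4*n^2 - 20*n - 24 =4*n^2 - 20*n - 24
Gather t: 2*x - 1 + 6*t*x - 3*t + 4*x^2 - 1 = t*(6*x - 3) + 4*x^2 + 2*x - 2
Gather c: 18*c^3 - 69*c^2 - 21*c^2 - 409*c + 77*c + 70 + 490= 18*c^3 - 90*c^2 - 332*c + 560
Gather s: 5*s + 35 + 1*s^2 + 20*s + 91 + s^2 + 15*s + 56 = 2*s^2 + 40*s + 182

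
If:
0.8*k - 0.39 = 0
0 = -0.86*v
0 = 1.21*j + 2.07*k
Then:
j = -0.83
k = 0.49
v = 0.00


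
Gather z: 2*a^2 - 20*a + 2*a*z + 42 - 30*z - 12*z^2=2*a^2 - 20*a - 12*z^2 + z*(2*a - 30) + 42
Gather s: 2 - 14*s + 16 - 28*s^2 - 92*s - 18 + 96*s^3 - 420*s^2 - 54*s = 96*s^3 - 448*s^2 - 160*s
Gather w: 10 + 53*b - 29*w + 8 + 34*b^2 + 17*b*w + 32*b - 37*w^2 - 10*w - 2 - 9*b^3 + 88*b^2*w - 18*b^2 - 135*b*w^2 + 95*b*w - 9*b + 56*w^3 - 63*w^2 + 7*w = -9*b^3 + 16*b^2 + 76*b + 56*w^3 + w^2*(-135*b - 100) + w*(88*b^2 + 112*b - 32) + 16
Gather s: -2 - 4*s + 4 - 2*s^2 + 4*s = 2 - 2*s^2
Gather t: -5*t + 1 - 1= -5*t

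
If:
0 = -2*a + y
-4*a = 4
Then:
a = -1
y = -2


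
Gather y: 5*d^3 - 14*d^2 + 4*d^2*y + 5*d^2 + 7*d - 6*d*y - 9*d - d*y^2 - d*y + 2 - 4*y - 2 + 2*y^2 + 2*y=5*d^3 - 9*d^2 - 2*d + y^2*(2 - d) + y*(4*d^2 - 7*d - 2)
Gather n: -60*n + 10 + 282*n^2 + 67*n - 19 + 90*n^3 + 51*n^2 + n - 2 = 90*n^3 + 333*n^2 + 8*n - 11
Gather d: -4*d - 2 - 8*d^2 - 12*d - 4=-8*d^2 - 16*d - 6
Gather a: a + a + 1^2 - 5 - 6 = 2*a - 10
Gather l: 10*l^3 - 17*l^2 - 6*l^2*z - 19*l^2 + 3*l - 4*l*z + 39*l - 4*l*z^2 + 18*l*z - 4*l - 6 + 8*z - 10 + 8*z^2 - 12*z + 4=10*l^3 + l^2*(-6*z - 36) + l*(-4*z^2 + 14*z + 38) + 8*z^2 - 4*z - 12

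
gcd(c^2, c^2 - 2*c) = c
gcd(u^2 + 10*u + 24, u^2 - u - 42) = u + 6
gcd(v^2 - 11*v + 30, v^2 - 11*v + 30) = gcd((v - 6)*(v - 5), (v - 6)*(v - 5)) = v^2 - 11*v + 30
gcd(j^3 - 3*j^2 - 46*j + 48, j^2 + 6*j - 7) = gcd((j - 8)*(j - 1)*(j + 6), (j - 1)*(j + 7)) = j - 1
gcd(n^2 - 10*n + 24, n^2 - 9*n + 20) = n - 4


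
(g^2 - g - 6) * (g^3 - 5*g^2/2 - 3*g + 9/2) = g^5 - 7*g^4/2 - 13*g^3/2 + 45*g^2/2 + 27*g/2 - 27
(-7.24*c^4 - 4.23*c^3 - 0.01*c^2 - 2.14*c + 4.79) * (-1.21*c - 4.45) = 8.7604*c^5 + 37.3363*c^4 + 18.8356*c^3 + 2.6339*c^2 + 3.7271*c - 21.3155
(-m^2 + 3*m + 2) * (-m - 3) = m^3 - 11*m - 6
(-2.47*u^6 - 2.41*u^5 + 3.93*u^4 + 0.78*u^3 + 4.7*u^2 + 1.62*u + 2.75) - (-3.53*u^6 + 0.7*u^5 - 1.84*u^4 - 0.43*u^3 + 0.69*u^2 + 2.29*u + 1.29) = 1.06*u^6 - 3.11*u^5 + 5.77*u^4 + 1.21*u^3 + 4.01*u^2 - 0.67*u + 1.46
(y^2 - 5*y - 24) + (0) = y^2 - 5*y - 24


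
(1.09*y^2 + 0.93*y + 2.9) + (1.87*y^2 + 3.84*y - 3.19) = 2.96*y^2 + 4.77*y - 0.29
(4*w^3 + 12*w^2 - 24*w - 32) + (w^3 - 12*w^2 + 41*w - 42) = 5*w^3 + 17*w - 74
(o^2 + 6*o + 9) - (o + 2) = o^2 + 5*o + 7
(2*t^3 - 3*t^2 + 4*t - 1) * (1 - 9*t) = -18*t^4 + 29*t^3 - 39*t^2 + 13*t - 1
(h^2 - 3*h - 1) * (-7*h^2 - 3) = -7*h^4 + 21*h^3 + 4*h^2 + 9*h + 3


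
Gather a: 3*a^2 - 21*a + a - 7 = 3*a^2 - 20*a - 7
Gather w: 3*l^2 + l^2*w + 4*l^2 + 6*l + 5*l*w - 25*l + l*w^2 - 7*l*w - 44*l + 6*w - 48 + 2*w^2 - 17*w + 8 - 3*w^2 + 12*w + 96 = 7*l^2 - 63*l + w^2*(l - 1) + w*(l^2 - 2*l + 1) + 56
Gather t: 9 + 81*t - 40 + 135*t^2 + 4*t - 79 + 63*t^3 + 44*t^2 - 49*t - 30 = 63*t^3 + 179*t^2 + 36*t - 140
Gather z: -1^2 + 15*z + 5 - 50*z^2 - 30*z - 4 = -50*z^2 - 15*z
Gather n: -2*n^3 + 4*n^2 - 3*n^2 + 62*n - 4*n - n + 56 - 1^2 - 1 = -2*n^3 + n^2 + 57*n + 54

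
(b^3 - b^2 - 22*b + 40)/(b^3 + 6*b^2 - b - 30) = (b - 4)/(b + 3)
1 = 1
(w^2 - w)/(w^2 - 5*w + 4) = w/(w - 4)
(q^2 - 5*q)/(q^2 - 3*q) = (q - 5)/(q - 3)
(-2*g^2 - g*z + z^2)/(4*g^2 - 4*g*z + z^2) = (g + z)/(-2*g + z)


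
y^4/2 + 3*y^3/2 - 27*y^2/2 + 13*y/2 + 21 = (y/2 + 1/2)*(y - 3)*(y - 2)*(y + 7)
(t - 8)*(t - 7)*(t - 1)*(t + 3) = t^4 - 13*t^3 + 23*t^2 + 157*t - 168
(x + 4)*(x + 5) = x^2 + 9*x + 20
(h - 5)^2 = h^2 - 10*h + 25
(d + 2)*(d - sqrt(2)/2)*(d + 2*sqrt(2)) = d^3 + 2*d^2 + 3*sqrt(2)*d^2/2 - 2*d + 3*sqrt(2)*d - 4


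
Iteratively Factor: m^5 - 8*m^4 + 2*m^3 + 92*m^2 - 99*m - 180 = (m - 4)*(m^4 - 4*m^3 - 14*m^2 + 36*m + 45) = (m - 4)*(m + 1)*(m^3 - 5*m^2 - 9*m + 45) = (m - 5)*(m - 4)*(m + 1)*(m^2 - 9) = (m - 5)*(m - 4)*(m - 3)*(m + 1)*(m + 3)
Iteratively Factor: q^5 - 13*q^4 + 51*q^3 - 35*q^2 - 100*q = (q + 1)*(q^4 - 14*q^3 + 65*q^2 - 100*q) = (q - 5)*(q + 1)*(q^3 - 9*q^2 + 20*q) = q*(q - 5)*(q + 1)*(q^2 - 9*q + 20) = q*(q - 5)*(q - 4)*(q + 1)*(q - 5)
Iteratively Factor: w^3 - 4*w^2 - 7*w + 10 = (w - 5)*(w^2 + w - 2) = (w - 5)*(w + 2)*(w - 1)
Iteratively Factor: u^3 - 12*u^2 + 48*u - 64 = (u - 4)*(u^2 - 8*u + 16) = (u - 4)^2*(u - 4)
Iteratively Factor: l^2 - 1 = (l - 1)*(l + 1)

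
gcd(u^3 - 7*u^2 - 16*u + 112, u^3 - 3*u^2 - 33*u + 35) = u - 7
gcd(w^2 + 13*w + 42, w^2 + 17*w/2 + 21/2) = w + 7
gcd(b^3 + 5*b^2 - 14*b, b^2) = b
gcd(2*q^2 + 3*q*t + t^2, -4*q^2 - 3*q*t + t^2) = q + t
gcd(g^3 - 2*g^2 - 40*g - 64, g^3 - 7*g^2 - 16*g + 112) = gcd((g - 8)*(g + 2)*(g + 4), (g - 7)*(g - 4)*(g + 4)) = g + 4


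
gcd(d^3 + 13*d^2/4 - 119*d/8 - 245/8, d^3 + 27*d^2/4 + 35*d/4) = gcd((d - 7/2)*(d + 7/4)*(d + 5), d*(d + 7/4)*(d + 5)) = d^2 + 27*d/4 + 35/4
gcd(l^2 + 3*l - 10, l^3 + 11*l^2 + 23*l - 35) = l + 5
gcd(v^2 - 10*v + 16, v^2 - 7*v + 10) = v - 2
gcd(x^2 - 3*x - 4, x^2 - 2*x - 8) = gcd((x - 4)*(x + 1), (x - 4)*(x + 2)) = x - 4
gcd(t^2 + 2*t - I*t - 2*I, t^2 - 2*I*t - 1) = t - I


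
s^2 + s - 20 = (s - 4)*(s + 5)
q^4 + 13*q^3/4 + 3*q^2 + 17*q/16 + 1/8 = (q + 1/4)*(q + 1/2)^2*(q + 2)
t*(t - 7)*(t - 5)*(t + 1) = t^4 - 11*t^3 + 23*t^2 + 35*t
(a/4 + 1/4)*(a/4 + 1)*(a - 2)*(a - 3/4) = a^4/16 + 9*a^3/64 - 33*a^2/64 - 7*a/32 + 3/8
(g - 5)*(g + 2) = g^2 - 3*g - 10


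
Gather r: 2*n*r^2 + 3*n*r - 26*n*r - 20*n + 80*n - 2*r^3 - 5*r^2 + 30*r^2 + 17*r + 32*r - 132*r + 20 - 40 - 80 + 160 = 60*n - 2*r^3 + r^2*(2*n + 25) + r*(-23*n - 83) + 60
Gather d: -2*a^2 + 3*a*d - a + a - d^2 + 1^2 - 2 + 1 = -2*a^2 + 3*a*d - d^2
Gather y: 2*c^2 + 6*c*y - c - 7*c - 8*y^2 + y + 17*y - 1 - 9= 2*c^2 - 8*c - 8*y^2 + y*(6*c + 18) - 10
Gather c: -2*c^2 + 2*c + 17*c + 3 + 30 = -2*c^2 + 19*c + 33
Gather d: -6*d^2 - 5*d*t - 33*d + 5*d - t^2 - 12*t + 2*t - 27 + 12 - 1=-6*d^2 + d*(-5*t - 28) - t^2 - 10*t - 16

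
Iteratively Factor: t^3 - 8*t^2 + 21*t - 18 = (t - 3)*(t^2 - 5*t + 6) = (t - 3)*(t - 2)*(t - 3)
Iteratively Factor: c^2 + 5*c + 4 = (c + 4)*(c + 1)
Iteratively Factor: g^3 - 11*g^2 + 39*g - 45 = (g - 3)*(g^2 - 8*g + 15) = (g - 5)*(g - 3)*(g - 3)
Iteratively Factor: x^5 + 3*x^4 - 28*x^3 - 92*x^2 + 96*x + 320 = (x - 2)*(x^4 + 5*x^3 - 18*x^2 - 128*x - 160) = (x - 5)*(x - 2)*(x^3 + 10*x^2 + 32*x + 32) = (x - 5)*(x - 2)*(x + 4)*(x^2 + 6*x + 8) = (x - 5)*(x - 2)*(x + 2)*(x + 4)*(x + 4)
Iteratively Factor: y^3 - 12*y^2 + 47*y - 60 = (y - 3)*(y^2 - 9*y + 20) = (y - 4)*(y - 3)*(y - 5)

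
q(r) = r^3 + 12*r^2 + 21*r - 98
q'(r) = 3*r^2 + 24*r + 21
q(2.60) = 55.30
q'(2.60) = 103.68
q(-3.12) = -77.08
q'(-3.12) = -24.68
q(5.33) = 506.26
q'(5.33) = 234.15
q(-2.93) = -81.66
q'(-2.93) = -23.57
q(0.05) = -96.92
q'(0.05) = 22.21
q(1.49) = -36.76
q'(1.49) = 63.42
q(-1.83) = -102.37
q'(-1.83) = -12.87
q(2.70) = 65.86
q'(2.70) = 107.67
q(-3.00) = -80.00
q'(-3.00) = -24.00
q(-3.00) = -80.00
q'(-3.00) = -24.00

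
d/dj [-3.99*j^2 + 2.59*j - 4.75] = 2.59 - 7.98*j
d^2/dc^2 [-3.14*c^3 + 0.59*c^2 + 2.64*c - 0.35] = 1.18 - 18.84*c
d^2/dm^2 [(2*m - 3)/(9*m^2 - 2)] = 54*(12*m^2*(2*m - 3) + (1 - 2*m)*(9*m^2 - 2))/(9*m^2 - 2)^3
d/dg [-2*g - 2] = -2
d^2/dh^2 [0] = 0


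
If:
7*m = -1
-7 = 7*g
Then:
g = -1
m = -1/7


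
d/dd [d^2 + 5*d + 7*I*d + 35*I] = 2*d + 5 + 7*I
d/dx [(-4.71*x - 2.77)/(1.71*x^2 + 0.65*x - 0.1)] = (8.0541*x^2 + 9.4734*x + 2.2715)/(2.9241*x^4 + 2.223*x^3 + 0.0805*x^2 - 0.13*x + 0.01)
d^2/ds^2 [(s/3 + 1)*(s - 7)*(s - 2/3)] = 2*s - 28/9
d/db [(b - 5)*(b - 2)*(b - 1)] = 3*b^2 - 16*b + 17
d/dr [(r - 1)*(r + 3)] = 2*r + 2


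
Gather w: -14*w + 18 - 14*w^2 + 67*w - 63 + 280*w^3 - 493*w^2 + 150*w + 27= 280*w^3 - 507*w^2 + 203*w - 18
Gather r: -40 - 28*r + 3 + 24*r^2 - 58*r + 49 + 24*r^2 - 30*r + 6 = 48*r^2 - 116*r + 18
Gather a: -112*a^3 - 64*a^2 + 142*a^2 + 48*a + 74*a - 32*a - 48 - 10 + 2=-112*a^3 + 78*a^2 + 90*a - 56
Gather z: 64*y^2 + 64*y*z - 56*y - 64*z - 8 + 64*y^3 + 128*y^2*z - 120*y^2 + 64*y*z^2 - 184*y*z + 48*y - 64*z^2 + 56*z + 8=64*y^3 - 56*y^2 - 8*y + z^2*(64*y - 64) + z*(128*y^2 - 120*y - 8)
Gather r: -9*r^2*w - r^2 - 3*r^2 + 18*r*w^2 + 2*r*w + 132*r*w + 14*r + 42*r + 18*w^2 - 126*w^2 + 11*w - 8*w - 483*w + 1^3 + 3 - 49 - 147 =r^2*(-9*w - 4) + r*(18*w^2 + 134*w + 56) - 108*w^2 - 480*w - 192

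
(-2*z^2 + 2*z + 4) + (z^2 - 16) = -z^2 + 2*z - 12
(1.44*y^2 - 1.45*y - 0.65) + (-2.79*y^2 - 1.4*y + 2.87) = -1.35*y^2 - 2.85*y + 2.22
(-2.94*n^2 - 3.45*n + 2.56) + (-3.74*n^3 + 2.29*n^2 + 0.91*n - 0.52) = -3.74*n^3 - 0.65*n^2 - 2.54*n + 2.04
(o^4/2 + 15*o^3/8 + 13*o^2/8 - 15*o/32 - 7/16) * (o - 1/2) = o^5/2 + 13*o^4/8 + 11*o^3/16 - 41*o^2/32 - 13*o/64 + 7/32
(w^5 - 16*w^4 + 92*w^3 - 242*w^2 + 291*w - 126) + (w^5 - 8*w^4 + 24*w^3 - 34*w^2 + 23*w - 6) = 2*w^5 - 24*w^4 + 116*w^3 - 276*w^2 + 314*w - 132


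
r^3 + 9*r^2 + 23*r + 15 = (r + 1)*(r + 3)*(r + 5)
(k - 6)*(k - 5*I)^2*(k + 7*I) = k^4 - 6*k^3 - 3*I*k^3 + 45*k^2 + 18*I*k^2 - 270*k - 175*I*k + 1050*I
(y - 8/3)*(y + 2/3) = y^2 - 2*y - 16/9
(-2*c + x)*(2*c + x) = -4*c^2 + x^2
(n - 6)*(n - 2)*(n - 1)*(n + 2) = n^4 - 7*n^3 + 2*n^2 + 28*n - 24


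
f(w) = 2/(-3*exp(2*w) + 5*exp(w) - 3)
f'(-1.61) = -0.34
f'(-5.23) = -0.01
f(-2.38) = -0.78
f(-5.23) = -0.67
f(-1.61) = -0.94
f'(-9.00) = 0.00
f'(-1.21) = -0.61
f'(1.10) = 0.35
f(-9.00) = -0.67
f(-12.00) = -0.67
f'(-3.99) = -0.02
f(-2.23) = -0.80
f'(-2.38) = -0.13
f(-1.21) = -1.13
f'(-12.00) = 0.00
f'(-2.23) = -0.15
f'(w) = 2*(6*exp(2*w) - 5*exp(w))/(-3*exp(2*w) + 5*exp(w) - 3)^2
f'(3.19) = 0.00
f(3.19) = -0.00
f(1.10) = -0.13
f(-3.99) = -0.69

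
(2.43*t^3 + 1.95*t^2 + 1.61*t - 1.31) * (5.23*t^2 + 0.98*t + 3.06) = 12.7089*t^5 + 12.5799*t^4 + 17.7671*t^3 + 0.693499999999999*t^2 + 3.6428*t - 4.0086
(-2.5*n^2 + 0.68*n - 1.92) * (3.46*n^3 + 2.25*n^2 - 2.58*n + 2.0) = -8.65*n^5 - 3.2722*n^4 + 1.3368*n^3 - 11.0744*n^2 + 6.3136*n - 3.84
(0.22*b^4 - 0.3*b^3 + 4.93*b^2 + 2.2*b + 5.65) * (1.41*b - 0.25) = 0.3102*b^5 - 0.478*b^4 + 7.0263*b^3 + 1.8695*b^2 + 7.4165*b - 1.4125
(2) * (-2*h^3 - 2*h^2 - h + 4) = -4*h^3 - 4*h^2 - 2*h + 8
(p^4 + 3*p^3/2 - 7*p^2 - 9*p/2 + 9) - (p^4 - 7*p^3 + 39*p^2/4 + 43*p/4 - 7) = 17*p^3/2 - 67*p^2/4 - 61*p/4 + 16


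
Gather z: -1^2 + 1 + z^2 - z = z^2 - z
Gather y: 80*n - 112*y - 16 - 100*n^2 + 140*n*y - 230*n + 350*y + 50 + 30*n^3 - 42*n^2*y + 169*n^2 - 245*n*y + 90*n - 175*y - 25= 30*n^3 + 69*n^2 - 60*n + y*(-42*n^2 - 105*n + 63) + 9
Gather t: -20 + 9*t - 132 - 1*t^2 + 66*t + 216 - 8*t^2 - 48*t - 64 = -9*t^2 + 27*t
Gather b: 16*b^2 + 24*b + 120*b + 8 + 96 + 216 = 16*b^2 + 144*b + 320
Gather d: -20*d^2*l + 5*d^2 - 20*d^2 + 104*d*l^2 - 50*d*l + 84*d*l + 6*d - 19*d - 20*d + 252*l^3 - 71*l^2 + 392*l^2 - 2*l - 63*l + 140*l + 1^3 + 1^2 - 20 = d^2*(-20*l - 15) + d*(104*l^2 + 34*l - 33) + 252*l^3 + 321*l^2 + 75*l - 18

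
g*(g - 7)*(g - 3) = g^3 - 10*g^2 + 21*g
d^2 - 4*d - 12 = (d - 6)*(d + 2)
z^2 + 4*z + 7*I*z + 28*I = (z + 4)*(z + 7*I)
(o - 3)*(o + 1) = o^2 - 2*o - 3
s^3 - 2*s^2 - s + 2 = (s - 2)*(s - 1)*(s + 1)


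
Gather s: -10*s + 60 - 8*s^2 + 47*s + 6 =-8*s^2 + 37*s + 66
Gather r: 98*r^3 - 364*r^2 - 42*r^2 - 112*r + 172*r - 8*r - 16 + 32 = 98*r^3 - 406*r^2 + 52*r + 16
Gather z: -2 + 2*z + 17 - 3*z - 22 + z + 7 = 0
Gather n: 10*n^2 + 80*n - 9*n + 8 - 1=10*n^2 + 71*n + 7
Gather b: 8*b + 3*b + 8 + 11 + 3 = 11*b + 22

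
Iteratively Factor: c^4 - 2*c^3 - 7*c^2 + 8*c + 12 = (c - 2)*(c^3 - 7*c - 6) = (c - 2)*(c + 1)*(c^2 - c - 6) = (c - 3)*(c - 2)*(c + 1)*(c + 2)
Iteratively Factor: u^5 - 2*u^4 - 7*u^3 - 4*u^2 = (u)*(u^4 - 2*u^3 - 7*u^2 - 4*u) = u*(u - 4)*(u^3 + 2*u^2 + u) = u*(u - 4)*(u + 1)*(u^2 + u) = u^2*(u - 4)*(u + 1)*(u + 1)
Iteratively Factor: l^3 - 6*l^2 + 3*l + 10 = (l - 5)*(l^2 - l - 2) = (l - 5)*(l - 2)*(l + 1)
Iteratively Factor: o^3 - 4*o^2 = (o - 4)*(o^2) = o*(o - 4)*(o)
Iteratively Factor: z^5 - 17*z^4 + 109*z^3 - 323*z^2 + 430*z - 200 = (z - 4)*(z^4 - 13*z^3 + 57*z^2 - 95*z + 50) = (z - 4)*(z - 1)*(z^3 - 12*z^2 + 45*z - 50) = (z - 4)*(z - 2)*(z - 1)*(z^2 - 10*z + 25) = (z - 5)*(z - 4)*(z - 2)*(z - 1)*(z - 5)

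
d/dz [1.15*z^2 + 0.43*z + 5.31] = 2.3*z + 0.43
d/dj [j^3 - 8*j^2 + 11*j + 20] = 3*j^2 - 16*j + 11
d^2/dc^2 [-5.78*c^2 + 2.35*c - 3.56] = -11.5600000000000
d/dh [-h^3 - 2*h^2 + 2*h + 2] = -3*h^2 - 4*h + 2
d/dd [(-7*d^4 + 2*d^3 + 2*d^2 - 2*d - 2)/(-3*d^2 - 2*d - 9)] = 2*(21*d^5 + 18*d^4 + 122*d^3 - 32*d^2 - 24*d + 7)/(9*d^4 + 12*d^3 + 58*d^2 + 36*d + 81)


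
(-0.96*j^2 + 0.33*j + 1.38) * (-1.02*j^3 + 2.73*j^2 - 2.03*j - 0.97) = 0.9792*j^5 - 2.9574*j^4 + 1.4421*j^3 + 4.0287*j^2 - 3.1215*j - 1.3386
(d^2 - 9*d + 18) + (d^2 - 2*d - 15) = 2*d^2 - 11*d + 3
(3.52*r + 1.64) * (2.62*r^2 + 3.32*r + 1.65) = 9.2224*r^3 + 15.9832*r^2 + 11.2528*r + 2.706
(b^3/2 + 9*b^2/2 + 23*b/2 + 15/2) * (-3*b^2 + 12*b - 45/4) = -3*b^5/2 - 15*b^4/2 + 111*b^3/8 + 519*b^2/8 - 315*b/8 - 675/8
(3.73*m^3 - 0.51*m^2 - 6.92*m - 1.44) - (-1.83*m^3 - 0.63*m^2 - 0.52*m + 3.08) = 5.56*m^3 + 0.12*m^2 - 6.4*m - 4.52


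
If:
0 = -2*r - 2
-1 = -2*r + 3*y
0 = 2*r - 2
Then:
No Solution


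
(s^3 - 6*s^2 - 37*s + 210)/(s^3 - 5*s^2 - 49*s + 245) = (s + 6)/(s + 7)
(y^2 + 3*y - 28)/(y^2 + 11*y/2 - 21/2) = 2*(y - 4)/(2*y - 3)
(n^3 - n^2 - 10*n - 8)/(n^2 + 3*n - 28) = (n^2 + 3*n + 2)/(n + 7)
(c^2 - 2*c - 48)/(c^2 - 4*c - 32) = (c + 6)/(c + 4)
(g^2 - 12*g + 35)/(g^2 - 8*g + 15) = (g - 7)/(g - 3)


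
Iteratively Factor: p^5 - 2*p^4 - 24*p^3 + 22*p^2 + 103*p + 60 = (p - 5)*(p^4 + 3*p^3 - 9*p^2 - 23*p - 12) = (p - 5)*(p + 4)*(p^3 - p^2 - 5*p - 3) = (p - 5)*(p + 1)*(p + 4)*(p^2 - 2*p - 3) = (p - 5)*(p - 3)*(p + 1)*(p + 4)*(p + 1)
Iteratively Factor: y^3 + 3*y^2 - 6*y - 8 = (y - 2)*(y^2 + 5*y + 4) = (y - 2)*(y + 1)*(y + 4)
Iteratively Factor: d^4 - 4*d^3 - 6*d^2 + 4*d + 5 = (d + 1)*(d^3 - 5*d^2 - d + 5) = (d + 1)^2*(d^2 - 6*d + 5) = (d - 5)*(d + 1)^2*(d - 1)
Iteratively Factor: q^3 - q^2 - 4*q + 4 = (q - 2)*(q^2 + q - 2) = (q - 2)*(q + 2)*(q - 1)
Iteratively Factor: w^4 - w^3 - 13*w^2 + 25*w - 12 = (w - 1)*(w^3 - 13*w + 12) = (w - 3)*(w - 1)*(w^2 + 3*w - 4) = (w - 3)*(w - 1)^2*(w + 4)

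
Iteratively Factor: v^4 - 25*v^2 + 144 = (v - 4)*(v^3 + 4*v^2 - 9*v - 36) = (v - 4)*(v + 3)*(v^2 + v - 12) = (v - 4)*(v + 3)*(v + 4)*(v - 3)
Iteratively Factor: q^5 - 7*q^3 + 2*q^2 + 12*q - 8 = (q + 2)*(q^4 - 2*q^3 - 3*q^2 + 8*q - 4) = (q + 2)^2*(q^3 - 4*q^2 + 5*q - 2) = (q - 1)*(q + 2)^2*(q^2 - 3*q + 2) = (q - 1)^2*(q + 2)^2*(q - 2)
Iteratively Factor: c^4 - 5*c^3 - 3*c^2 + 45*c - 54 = (c + 3)*(c^3 - 8*c^2 + 21*c - 18) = (c - 3)*(c + 3)*(c^2 - 5*c + 6) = (c - 3)*(c - 2)*(c + 3)*(c - 3)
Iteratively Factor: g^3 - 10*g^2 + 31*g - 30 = (g - 3)*(g^2 - 7*g + 10) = (g - 3)*(g - 2)*(g - 5)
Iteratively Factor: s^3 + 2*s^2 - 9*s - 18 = (s + 3)*(s^2 - s - 6) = (s + 2)*(s + 3)*(s - 3)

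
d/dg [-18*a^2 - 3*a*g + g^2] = -3*a + 2*g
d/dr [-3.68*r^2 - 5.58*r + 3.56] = -7.36*r - 5.58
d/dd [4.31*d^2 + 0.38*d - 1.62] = 8.62*d + 0.38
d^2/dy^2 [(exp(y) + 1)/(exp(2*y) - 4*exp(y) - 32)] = (exp(4*y) + 8*exp(3*y) + 180*exp(2*y) + 16*exp(y) + 896)*exp(y)/(exp(6*y) - 12*exp(5*y) - 48*exp(4*y) + 704*exp(3*y) + 1536*exp(2*y) - 12288*exp(y) - 32768)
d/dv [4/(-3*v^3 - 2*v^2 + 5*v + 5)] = 4*(9*v^2 + 4*v - 5)/(3*v^3 + 2*v^2 - 5*v - 5)^2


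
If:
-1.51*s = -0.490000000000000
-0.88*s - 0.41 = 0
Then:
No Solution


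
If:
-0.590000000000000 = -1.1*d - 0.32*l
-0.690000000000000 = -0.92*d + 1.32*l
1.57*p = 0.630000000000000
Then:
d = 0.57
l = -0.12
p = 0.40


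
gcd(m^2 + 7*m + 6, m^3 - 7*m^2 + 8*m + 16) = m + 1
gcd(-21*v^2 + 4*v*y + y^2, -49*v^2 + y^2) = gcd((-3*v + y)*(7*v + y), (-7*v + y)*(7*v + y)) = 7*v + y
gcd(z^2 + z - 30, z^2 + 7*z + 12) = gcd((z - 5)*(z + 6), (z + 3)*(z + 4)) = 1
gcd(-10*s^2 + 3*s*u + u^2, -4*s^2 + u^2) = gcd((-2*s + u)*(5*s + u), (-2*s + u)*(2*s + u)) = 2*s - u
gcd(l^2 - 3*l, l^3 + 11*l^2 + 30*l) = l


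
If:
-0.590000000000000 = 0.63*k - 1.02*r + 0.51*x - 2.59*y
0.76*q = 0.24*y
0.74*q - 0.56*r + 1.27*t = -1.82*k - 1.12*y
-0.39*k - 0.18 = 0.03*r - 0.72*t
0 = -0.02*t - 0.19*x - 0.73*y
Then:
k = -1.63382063855506*y - 0.014248376330091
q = 0.315789473684211*y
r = 0.555660659711736 - 5.41094849482314*y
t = 0.265434656975856 - 1.11044236650162*y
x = -3.72521659299983*y - 0.0279404902079849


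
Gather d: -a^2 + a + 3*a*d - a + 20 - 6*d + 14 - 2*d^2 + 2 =-a^2 - 2*d^2 + d*(3*a - 6) + 36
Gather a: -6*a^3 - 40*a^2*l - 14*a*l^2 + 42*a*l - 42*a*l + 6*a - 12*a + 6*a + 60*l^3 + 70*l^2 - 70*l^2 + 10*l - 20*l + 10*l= -6*a^3 - 40*a^2*l - 14*a*l^2 + 60*l^3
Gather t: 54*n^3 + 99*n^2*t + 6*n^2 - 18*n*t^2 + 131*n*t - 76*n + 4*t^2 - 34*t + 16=54*n^3 + 6*n^2 - 76*n + t^2*(4 - 18*n) + t*(99*n^2 + 131*n - 34) + 16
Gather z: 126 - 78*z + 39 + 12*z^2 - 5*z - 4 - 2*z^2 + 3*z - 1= 10*z^2 - 80*z + 160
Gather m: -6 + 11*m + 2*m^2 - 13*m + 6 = 2*m^2 - 2*m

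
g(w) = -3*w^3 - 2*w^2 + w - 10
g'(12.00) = -1343.00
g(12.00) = -5470.00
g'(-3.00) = -68.00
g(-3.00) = 50.00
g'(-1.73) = -19.02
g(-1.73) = -2.18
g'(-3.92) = -121.62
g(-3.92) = 136.06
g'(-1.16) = -6.47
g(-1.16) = -9.17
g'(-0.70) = -0.61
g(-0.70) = -10.65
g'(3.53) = -125.27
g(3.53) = -163.35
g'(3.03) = -93.75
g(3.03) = -108.79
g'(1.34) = -20.52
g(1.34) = -19.47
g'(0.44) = -2.50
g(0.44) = -10.20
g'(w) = -9*w^2 - 4*w + 1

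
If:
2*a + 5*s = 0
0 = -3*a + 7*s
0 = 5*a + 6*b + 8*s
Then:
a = 0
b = 0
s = 0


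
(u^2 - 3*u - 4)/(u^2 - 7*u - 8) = (u - 4)/(u - 8)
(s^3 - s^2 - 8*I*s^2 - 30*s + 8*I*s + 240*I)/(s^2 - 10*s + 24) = (s^2 + s*(5 - 8*I) - 40*I)/(s - 4)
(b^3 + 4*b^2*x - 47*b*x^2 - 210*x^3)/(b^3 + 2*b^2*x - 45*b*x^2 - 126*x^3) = (b + 5*x)/(b + 3*x)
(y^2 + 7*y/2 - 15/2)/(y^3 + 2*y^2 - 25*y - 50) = (y - 3/2)/(y^2 - 3*y - 10)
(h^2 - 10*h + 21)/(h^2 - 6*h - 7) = (h - 3)/(h + 1)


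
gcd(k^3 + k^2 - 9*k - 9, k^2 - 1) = k + 1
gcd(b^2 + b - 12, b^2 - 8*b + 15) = b - 3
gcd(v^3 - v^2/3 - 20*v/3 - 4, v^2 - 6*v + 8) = 1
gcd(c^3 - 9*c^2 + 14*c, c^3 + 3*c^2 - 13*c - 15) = 1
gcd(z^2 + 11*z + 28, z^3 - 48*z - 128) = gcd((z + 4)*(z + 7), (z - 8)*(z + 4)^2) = z + 4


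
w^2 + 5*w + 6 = (w + 2)*(w + 3)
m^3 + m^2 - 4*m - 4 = (m - 2)*(m + 1)*(m + 2)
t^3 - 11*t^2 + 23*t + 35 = (t - 7)*(t - 5)*(t + 1)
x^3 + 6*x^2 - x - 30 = (x - 2)*(x + 3)*(x + 5)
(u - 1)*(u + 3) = u^2 + 2*u - 3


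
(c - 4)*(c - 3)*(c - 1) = c^3 - 8*c^2 + 19*c - 12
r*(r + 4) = r^2 + 4*r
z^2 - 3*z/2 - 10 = (z - 4)*(z + 5/2)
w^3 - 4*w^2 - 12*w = w*(w - 6)*(w + 2)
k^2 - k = k*(k - 1)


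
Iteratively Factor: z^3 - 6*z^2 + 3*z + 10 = (z - 5)*(z^2 - z - 2) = (z - 5)*(z - 2)*(z + 1)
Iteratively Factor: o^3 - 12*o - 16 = (o + 2)*(o^2 - 2*o - 8) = (o - 4)*(o + 2)*(o + 2)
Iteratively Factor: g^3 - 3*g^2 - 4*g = (g)*(g^2 - 3*g - 4) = g*(g - 4)*(g + 1)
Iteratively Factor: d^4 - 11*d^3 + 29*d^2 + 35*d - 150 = (d - 5)*(d^3 - 6*d^2 - d + 30) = (d - 5)*(d - 3)*(d^2 - 3*d - 10) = (d - 5)*(d - 3)*(d + 2)*(d - 5)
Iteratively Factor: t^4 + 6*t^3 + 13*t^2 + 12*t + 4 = (t + 1)*(t^3 + 5*t^2 + 8*t + 4) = (t + 1)*(t + 2)*(t^2 + 3*t + 2) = (t + 1)^2*(t + 2)*(t + 2)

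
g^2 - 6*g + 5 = (g - 5)*(g - 1)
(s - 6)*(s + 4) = s^2 - 2*s - 24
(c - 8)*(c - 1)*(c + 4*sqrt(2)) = c^3 - 9*c^2 + 4*sqrt(2)*c^2 - 36*sqrt(2)*c + 8*c + 32*sqrt(2)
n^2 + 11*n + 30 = (n + 5)*(n + 6)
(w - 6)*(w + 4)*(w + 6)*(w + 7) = w^4 + 11*w^3 - 8*w^2 - 396*w - 1008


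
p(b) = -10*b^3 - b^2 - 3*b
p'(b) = -30*b^2 - 2*b - 3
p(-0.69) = 4.88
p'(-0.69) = -15.90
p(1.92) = -80.23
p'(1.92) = -117.43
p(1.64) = -51.72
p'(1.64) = -86.97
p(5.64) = -1842.79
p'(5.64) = -968.57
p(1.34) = -29.88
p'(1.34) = -59.55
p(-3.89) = 585.18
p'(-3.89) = -449.18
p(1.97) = -86.24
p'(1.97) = -123.37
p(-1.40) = 29.68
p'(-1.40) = -59.00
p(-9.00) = 7236.00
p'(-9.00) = -2415.00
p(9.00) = -7398.00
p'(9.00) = -2451.00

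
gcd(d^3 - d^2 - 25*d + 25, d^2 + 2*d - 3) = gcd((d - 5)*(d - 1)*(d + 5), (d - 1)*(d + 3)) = d - 1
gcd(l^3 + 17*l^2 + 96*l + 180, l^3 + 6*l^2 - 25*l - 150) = l^2 + 11*l + 30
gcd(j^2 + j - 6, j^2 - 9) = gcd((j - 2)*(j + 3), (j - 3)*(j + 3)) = j + 3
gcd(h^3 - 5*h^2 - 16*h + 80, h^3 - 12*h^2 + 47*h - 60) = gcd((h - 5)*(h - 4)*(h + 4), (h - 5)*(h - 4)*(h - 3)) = h^2 - 9*h + 20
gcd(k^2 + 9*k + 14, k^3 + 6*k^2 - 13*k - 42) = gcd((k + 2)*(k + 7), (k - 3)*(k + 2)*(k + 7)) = k^2 + 9*k + 14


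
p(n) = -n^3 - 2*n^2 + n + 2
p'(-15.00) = -614.00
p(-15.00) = 2912.00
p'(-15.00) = -614.00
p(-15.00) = 2912.00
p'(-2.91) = -12.76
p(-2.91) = 6.80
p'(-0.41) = 2.14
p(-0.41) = 1.32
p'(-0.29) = 1.91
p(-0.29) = 1.57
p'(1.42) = -10.73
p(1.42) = -3.48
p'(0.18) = 0.18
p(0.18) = 2.11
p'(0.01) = 0.96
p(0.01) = 2.01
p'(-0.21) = 1.71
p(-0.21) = 1.71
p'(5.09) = -97.08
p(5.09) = -176.60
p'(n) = -3*n^2 - 4*n + 1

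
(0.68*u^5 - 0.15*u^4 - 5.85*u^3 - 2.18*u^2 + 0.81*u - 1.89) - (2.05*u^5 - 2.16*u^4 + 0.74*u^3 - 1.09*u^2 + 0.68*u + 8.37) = -1.37*u^5 + 2.01*u^4 - 6.59*u^3 - 1.09*u^2 + 0.13*u - 10.26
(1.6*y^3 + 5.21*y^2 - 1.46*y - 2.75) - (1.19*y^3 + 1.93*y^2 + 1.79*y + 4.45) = 0.41*y^3 + 3.28*y^2 - 3.25*y - 7.2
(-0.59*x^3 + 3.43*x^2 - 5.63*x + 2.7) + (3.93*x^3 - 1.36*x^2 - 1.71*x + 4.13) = 3.34*x^3 + 2.07*x^2 - 7.34*x + 6.83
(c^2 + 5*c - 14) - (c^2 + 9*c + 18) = -4*c - 32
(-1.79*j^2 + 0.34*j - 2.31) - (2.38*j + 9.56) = -1.79*j^2 - 2.04*j - 11.87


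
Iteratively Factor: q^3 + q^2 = (q)*(q^2 + q) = q*(q + 1)*(q)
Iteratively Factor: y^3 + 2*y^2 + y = (y + 1)*(y^2 + y) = y*(y + 1)*(y + 1)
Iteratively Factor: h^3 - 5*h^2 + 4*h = (h - 4)*(h^2 - h) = h*(h - 4)*(h - 1)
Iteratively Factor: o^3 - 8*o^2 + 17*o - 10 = (o - 1)*(o^2 - 7*o + 10) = (o - 5)*(o - 1)*(o - 2)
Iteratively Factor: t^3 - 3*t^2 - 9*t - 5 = (t - 5)*(t^2 + 2*t + 1) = (t - 5)*(t + 1)*(t + 1)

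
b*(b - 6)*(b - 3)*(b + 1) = b^4 - 8*b^3 + 9*b^2 + 18*b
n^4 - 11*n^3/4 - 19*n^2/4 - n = n*(n - 4)*(n + 1/4)*(n + 1)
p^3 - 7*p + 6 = (p - 2)*(p - 1)*(p + 3)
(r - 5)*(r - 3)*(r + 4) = r^3 - 4*r^2 - 17*r + 60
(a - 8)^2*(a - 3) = a^3 - 19*a^2 + 112*a - 192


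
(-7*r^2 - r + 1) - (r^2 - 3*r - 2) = -8*r^2 + 2*r + 3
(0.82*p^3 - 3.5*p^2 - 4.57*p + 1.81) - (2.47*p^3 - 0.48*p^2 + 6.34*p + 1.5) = -1.65*p^3 - 3.02*p^2 - 10.91*p + 0.31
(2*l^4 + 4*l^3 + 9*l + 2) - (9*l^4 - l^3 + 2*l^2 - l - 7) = -7*l^4 + 5*l^3 - 2*l^2 + 10*l + 9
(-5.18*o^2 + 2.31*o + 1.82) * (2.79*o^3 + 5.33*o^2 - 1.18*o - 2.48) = -14.4522*o^5 - 21.1645*o^4 + 23.5025*o^3 + 19.8212*o^2 - 7.8764*o - 4.5136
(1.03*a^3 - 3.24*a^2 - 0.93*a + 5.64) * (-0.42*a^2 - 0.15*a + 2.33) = -0.4326*a^5 + 1.2063*a^4 + 3.2765*a^3 - 9.7785*a^2 - 3.0129*a + 13.1412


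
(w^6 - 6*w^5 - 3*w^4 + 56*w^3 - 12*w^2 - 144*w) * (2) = 2*w^6 - 12*w^5 - 6*w^4 + 112*w^3 - 24*w^2 - 288*w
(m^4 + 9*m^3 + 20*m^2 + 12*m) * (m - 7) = m^5 + 2*m^4 - 43*m^3 - 128*m^2 - 84*m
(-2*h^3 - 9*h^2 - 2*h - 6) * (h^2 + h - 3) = -2*h^5 - 11*h^4 - 5*h^3 + 19*h^2 + 18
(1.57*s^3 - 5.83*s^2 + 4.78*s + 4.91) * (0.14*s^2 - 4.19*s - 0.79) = 0.2198*s^5 - 7.3945*s^4 + 23.8566*s^3 - 14.7351*s^2 - 24.3491*s - 3.8789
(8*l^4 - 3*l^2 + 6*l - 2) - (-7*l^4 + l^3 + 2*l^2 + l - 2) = 15*l^4 - l^3 - 5*l^2 + 5*l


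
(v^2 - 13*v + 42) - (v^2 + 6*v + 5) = 37 - 19*v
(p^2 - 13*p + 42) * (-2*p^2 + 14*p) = -2*p^4 + 40*p^3 - 266*p^2 + 588*p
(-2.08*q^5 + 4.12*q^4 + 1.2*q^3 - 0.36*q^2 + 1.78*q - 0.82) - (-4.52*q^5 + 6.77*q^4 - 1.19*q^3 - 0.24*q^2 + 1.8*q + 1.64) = 2.44*q^5 - 2.65*q^4 + 2.39*q^3 - 0.12*q^2 - 0.02*q - 2.46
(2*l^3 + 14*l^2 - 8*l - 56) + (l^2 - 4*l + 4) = 2*l^3 + 15*l^2 - 12*l - 52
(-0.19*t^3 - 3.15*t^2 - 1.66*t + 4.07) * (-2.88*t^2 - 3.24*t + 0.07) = 0.5472*t^5 + 9.6876*t^4 + 14.9735*t^3 - 6.5637*t^2 - 13.303*t + 0.2849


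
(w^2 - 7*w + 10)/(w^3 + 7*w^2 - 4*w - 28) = (w - 5)/(w^2 + 9*w + 14)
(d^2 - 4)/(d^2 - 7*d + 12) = (d^2 - 4)/(d^2 - 7*d + 12)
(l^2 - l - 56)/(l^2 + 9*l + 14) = (l - 8)/(l + 2)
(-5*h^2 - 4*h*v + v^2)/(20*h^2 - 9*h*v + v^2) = (h + v)/(-4*h + v)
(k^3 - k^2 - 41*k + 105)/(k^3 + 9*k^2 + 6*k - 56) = (k^2 - 8*k + 15)/(k^2 + 2*k - 8)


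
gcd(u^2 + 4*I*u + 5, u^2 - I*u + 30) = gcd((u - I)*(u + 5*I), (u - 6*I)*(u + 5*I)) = u + 5*I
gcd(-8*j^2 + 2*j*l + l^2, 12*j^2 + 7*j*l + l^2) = 4*j + l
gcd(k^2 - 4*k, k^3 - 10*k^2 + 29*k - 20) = k - 4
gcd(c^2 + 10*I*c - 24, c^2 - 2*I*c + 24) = c + 4*I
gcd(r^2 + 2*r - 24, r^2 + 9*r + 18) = r + 6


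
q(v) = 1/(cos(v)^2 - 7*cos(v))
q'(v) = (2*sin(v)*cos(v) - 7*sin(v))/(cos(v)^2 - 7*cos(v))^2 = (2*cos(v) - 7)*sin(v)/((cos(v) - 7)^2*cos(v)^2)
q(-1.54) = -4.66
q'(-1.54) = 150.60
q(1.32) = -0.60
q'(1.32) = -2.24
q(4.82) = -1.35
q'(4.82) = 12.31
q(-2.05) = 0.29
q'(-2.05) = 0.59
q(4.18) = 0.26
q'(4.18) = 0.48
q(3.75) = 0.16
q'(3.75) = 0.12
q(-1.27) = -0.50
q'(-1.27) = 1.55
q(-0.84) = -0.24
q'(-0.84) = 0.24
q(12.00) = -0.19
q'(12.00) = 0.11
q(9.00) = 0.14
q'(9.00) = -0.07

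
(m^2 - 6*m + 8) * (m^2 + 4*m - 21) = m^4 - 2*m^3 - 37*m^2 + 158*m - 168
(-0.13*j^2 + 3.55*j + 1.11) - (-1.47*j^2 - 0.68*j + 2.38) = 1.34*j^2 + 4.23*j - 1.27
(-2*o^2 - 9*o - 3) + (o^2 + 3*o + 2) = -o^2 - 6*o - 1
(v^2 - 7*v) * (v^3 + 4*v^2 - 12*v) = v^5 - 3*v^4 - 40*v^3 + 84*v^2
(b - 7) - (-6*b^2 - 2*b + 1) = 6*b^2 + 3*b - 8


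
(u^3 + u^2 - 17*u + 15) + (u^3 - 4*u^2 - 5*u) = 2*u^3 - 3*u^2 - 22*u + 15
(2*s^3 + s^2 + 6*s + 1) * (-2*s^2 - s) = -4*s^5 - 4*s^4 - 13*s^3 - 8*s^2 - s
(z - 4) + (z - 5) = 2*z - 9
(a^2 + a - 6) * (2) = 2*a^2 + 2*a - 12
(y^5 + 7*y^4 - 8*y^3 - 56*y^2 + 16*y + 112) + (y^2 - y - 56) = y^5 + 7*y^4 - 8*y^3 - 55*y^2 + 15*y + 56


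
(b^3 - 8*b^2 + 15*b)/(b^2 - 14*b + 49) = b*(b^2 - 8*b + 15)/(b^2 - 14*b + 49)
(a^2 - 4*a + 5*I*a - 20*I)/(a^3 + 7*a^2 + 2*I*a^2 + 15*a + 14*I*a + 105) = (a - 4)/(a^2 + a*(7 - 3*I) - 21*I)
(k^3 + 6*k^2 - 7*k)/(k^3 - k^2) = (k + 7)/k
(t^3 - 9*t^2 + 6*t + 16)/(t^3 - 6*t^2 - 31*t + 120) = (t^2 - t - 2)/(t^2 + 2*t - 15)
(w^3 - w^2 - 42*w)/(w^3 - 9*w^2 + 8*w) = (w^2 - w - 42)/(w^2 - 9*w + 8)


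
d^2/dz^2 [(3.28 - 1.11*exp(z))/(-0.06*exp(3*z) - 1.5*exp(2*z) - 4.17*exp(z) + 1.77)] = (0.015984*exp(6*z) + 0.193428*exp(5*z) - 1.860588*exp(4*z) - 36.571896*exp(3*z) - 47.001924*exp(2*z) - 83.676393*exp(z) - 20.731833)*exp(z)/(0.000216*exp(9*z) + 0.0162*exp(8*z) + 0.450036*exp(7*z) + 5.607684*exp(6*z) + 30.321702*exp(5*z) + 63.645426*exp(4*z) + 6.647535*exp(3*z) - 78.237009*exp(2*z) + 39.192579*exp(z) - 5.545233)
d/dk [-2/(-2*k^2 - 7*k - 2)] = 2*(-4*k - 7)/(2*k^2 + 7*k + 2)^2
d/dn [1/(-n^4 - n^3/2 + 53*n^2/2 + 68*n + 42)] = 2*(8*n^3 + 3*n^2 - 106*n - 136)/(-2*n^4 - n^3 + 53*n^2 + 136*n + 84)^2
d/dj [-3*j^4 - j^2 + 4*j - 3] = -12*j^3 - 2*j + 4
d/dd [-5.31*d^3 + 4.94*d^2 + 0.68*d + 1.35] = -15.93*d^2 + 9.88*d + 0.68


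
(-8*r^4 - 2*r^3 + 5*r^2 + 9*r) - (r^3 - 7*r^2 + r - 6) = -8*r^4 - 3*r^3 + 12*r^2 + 8*r + 6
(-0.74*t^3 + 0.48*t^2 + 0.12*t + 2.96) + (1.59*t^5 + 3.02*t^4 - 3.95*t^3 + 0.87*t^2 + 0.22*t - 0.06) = 1.59*t^5 + 3.02*t^4 - 4.69*t^3 + 1.35*t^2 + 0.34*t + 2.9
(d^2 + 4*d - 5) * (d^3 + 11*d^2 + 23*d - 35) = d^5 + 15*d^4 + 62*d^3 + 2*d^2 - 255*d + 175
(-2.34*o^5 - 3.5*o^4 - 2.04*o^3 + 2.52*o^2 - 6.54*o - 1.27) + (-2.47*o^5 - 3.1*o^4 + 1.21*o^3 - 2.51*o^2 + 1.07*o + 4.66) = -4.81*o^5 - 6.6*o^4 - 0.83*o^3 + 0.0100000000000002*o^2 - 5.47*o + 3.39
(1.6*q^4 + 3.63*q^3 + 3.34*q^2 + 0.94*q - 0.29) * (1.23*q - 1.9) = 1.968*q^5 + 1.4249*q^4 - 2.7888*q^3 - 5.1898*q^2 - 2.1427*q + 0.551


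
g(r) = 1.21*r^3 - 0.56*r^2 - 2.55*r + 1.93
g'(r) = 3.63*r^2 - 1.12*r - 2.55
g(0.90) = 0.06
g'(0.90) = -0.62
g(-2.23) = -8.59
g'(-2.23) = 18.00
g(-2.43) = -12.54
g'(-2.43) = 21.61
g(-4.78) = -130.83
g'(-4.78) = 85.74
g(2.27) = 7.41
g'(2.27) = 13.61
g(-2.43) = -12.54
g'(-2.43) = 21.61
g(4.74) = 106.12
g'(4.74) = 73.70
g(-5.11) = -161.12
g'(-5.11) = 97.96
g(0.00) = 1.93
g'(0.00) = -2.55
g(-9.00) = -902.57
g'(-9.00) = 301.56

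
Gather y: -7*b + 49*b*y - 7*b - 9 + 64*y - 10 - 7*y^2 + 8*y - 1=-14*b - 7*y^2 + y*(49*b + 72) - 20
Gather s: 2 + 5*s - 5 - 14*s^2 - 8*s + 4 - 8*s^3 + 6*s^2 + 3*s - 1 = -8*s^3 - 8*s^2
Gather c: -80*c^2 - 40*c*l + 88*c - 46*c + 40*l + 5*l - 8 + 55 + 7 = -80*c^2 + c*(42 - 40*l) + 45*l + 54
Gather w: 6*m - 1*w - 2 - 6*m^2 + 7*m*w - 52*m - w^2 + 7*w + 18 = -6*m^2 - 46*m - w^2 + w*(7*m + 6) + 16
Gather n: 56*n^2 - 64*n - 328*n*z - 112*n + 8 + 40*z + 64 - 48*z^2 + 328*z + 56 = 56*n^2 + n*(-328*z - 176) - 48*z^2 + 368*z + 128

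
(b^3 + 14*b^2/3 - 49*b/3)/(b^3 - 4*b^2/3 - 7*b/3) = (b + 7)/(b + 1)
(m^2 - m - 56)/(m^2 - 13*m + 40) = (m + 7)/(m - 5)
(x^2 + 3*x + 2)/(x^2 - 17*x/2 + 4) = 2*(x^2 + 3*x + 2)/(2*x^2 - 17*x + 8)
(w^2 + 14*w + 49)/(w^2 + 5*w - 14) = (w + 7)/(w - 2)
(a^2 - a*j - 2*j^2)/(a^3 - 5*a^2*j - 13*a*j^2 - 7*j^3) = (a - 2*j)/(a^2 - 6*a*j - 7*j^2)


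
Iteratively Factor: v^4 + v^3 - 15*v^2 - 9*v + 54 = (v - 3)*(v^3 + 4*v^2 - 3*v - 18) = (v - 3)*(v + 3)*(v^2 + v - 6) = (v - 3)*(v - 2)*(v + 3)*(v + 3)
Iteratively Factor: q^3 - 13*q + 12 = (q - 3)*(q^2 + 3*q - 4) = (q - 3)*(q - 1)*(q + 4)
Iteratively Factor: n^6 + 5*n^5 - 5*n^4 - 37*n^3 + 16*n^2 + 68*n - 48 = (n + 4)*(n^5 + n^4 - 9*n^3 - n^2 + 20*n - 12) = (n - 1)*(n + 4)*(n^4 + 2*n^3 - 7*n^2 - 8*n + 12) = (n - 1)^2*(n + 4)*(n^3 + 3*n^2 - 4*n - 12) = (n - 2)*(n - 1)^2*(n + 4)*(n^2 + 5*n + 6) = (n - 2)*(n - 1)^2*(n + 2)*(n + 4)*(n + 3)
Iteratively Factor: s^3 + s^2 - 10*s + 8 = (s + 4)*(s^2 - 3*s + 2) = (s - 1)*(s + 4)*(s - 2)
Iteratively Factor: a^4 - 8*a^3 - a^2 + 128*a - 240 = (a - 3)*(a^3 - 5*a^2 - 16*a + 80) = (a - 3)*(a + 4)*(a^2 - 9*a + 20) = (a - 5)*(a - 3)*(a + 4)*(a - 4)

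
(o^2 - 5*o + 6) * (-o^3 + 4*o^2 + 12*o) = -o^5 + 9*o^4 - 14*o^3 - 36*o^2 + 72*o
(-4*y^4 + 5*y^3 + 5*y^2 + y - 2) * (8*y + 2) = -32*y^5 + 32*y^4 + 50*y^3 + 18*y^2 - 14*y - 4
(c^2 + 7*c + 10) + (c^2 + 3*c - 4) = 2*c^2 + 10*c + 6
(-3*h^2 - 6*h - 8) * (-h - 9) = 3*h^3 + 33*h^2 + 62*h + 72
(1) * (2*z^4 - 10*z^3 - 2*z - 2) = 2*z^4 - 10*z^3 - 2*z - 2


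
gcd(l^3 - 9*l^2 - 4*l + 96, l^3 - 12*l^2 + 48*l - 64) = l - 4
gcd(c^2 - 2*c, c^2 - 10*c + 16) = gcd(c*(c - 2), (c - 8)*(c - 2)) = c - 2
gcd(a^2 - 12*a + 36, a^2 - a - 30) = a - 6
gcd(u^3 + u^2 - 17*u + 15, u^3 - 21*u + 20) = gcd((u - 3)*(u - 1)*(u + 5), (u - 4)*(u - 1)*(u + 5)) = u^2 + 4*u - 5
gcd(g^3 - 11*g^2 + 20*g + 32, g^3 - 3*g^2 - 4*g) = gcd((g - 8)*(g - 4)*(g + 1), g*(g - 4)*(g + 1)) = g^2 - 3*g - 4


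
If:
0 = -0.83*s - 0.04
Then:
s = -0.05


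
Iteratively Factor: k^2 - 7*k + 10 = (k - 2)*(k - 5)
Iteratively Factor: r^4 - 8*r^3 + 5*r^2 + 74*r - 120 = (r - 2)*(r^3 - 6*r^2 - 7*r + 60) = (r - 2)*(r + 3)*(r^2 - 9*r + 20) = (r - 4)*(r - 2)*(r + 3)*(r - 5)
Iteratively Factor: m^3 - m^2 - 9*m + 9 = (m - 1)*(m^2 - 9) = (m - 3)*(m - 1)*(m + 3)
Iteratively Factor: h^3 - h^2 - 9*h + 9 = (h - 3)*(h^2 + 2*h - 3) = (h - 3)*(h - 1)*(h + 3)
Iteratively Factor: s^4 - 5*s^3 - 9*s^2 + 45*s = (s - 5)*(s^3 - 9*s) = s*(s - 5)*(s^2 - 9) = s*(s - 5)*(s - 3)*(s + 3)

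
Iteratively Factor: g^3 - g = (g - 1)*(g^2 + g) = g*(g - 1)*(g + 1)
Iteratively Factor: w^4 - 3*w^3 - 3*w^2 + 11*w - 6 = (w - 1)*(w^3 - 2*w^2 - 5*w + 6) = (w - 1)^2*(w^2 - w - 6) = (w - 1)^2*(w + 2)*(w - 3)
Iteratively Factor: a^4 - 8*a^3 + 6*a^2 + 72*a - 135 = (a - 3)*(a^3 - 5*a^2 - 9*a + 45) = (a - 3)^2*(a^2 - 2*a - 15) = (a - 5)*(a - 3)^2*(a + 3)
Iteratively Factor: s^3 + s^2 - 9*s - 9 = (s + 1)*(s^2 - 9) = (s + 1)*(s + 3)*(s - 3)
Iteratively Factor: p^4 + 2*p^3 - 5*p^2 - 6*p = (p - 2)*(p^3 + 4*p^2 + 3*p) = (p - 2)*(p + 3)*(p^2 + p) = (p - 2)*(p + 1)*(p + 3)*(p)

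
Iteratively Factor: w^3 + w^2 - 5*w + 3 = (w - 1)*(w^2 + 2*w - 3) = (w - 1)^2*(w + 3)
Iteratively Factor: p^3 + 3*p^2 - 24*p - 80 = (p + 4)*(p^2 - p - 20) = (p - 5)*(p + 4)*(p + 4)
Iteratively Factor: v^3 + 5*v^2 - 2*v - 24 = (v - 2)*(v^2 + 7*v + 12) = (v - 2)*(v + 4)*(v + 3)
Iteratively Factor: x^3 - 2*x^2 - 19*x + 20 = (x - 1)*(x^2 - x - 20) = (x - 1)*(x + 4)*(x - 5)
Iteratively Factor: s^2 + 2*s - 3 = (s - 1)*(s + 3)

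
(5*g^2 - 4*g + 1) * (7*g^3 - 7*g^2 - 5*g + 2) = 35*g^5 - 63*g^4 + 10*g^3 + 23*g^2 - 13*g + 2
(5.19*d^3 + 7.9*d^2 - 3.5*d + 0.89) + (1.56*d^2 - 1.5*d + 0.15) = 5.19*d^3 + 9.46*d^2 - 5.0*d + 1.04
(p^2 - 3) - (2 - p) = p^2 + p - 5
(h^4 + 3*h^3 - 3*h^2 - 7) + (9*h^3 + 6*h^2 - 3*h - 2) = h^4 + 12*h^3 + 3*h^2 - 3*h - 9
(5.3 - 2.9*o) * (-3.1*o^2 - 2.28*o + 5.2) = 8.99*o^3 - 9.818*o^2 - 27.164*o + 27.56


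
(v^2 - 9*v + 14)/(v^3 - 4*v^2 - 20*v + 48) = (v - 7)/(v^2 - 2*v - 24)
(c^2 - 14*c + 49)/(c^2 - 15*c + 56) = (c - 7)/(c - 8)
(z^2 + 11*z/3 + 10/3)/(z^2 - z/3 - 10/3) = (z + 2)/(z - 2)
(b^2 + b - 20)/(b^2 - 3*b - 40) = (b - 4)/(b - 8)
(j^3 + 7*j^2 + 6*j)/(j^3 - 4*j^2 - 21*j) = (j^2 + 7*j + 6)/(j^2 - 4*j - 21)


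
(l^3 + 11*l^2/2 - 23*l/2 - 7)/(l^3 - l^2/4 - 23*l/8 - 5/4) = 4*(l + 7)/(4*l + 5)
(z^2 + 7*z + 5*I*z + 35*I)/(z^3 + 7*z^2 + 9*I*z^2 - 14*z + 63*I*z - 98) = (z + 5*I)/(z^2 + 9*I*z - 14)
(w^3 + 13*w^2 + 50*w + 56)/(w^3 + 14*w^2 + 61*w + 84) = (w + 2)/(w + 3)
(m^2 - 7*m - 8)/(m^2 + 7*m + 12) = (m^2 - 7*m - 8)/(m^2 + 7*m + 12)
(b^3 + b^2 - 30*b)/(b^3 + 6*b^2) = (b - 5)/b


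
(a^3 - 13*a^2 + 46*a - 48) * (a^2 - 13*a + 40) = a^5 - 26*a^4 + 255*a^3 - 1166*a^2 + 2464*a - 1920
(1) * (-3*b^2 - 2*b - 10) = -3*b^2 - 2*b - 10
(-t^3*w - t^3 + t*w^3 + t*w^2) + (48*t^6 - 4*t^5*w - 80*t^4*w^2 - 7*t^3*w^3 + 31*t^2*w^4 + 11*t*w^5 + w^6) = 48*t^6 - 4*t^5*w - 80*t^4*w^2 - 7*t^3*w^3 - t^3*w - t^3 + 31*t^2*w^4 + 11*t*w^5 + t*w^3 + t*w^2 + w^6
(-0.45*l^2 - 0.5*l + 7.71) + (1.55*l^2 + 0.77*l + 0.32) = 1.1*l^2 + 0.27*l + 8.03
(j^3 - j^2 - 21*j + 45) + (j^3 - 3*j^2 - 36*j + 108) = 2*j^3 - 4*j^2 - 57*j + 153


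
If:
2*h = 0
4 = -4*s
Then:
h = 0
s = -1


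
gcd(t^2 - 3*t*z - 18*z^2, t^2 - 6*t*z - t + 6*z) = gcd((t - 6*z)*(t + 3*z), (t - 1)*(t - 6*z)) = -t + 6*z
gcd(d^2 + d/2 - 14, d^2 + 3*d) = 1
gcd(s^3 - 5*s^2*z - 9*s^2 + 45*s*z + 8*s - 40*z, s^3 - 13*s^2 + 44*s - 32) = s^2 - 9*s + 8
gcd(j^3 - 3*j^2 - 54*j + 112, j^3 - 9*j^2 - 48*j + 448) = j^2 - j - 56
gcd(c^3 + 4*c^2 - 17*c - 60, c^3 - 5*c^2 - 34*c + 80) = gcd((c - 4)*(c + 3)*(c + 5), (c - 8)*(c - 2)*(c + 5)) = c + 5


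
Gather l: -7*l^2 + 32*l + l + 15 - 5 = -7*l^2 + 33*l + 10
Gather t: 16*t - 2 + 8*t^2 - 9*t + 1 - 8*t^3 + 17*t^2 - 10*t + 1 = -8*t^3 + 25*t^2 - 3*t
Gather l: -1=-1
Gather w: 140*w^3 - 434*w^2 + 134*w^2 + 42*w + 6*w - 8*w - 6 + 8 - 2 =140*w^3 - 300*w^2 + 40*w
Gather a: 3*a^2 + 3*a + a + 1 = 3*a^2 + 4*a + 1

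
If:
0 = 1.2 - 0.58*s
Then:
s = 2.07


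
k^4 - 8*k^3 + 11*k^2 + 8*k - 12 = (k - 6)*(k - 2)*(k - 1)*(k + 1)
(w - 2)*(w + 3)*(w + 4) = w^3 + 5*w^2 - 2*w - 24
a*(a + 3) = a^2 + 3*a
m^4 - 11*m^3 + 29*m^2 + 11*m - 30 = (m - 6)*(m - 5)*(m - 1)*(m + 1)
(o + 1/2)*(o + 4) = o^2 + 9*o/2 + 2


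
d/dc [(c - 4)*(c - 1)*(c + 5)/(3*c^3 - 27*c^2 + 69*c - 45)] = (-9*c^2 + 70*c - 145)/(3*(c^4 - 16*c^3 + 94*c^2 - 240*c + 225))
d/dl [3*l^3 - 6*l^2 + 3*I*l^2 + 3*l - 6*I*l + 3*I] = 9*l^2 + 6*l*(-2 + I) + 3 - 6*I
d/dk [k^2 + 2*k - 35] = 2*k + 2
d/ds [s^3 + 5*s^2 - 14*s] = 3*s^2 + 10*s - 14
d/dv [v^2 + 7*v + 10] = 2*v + 7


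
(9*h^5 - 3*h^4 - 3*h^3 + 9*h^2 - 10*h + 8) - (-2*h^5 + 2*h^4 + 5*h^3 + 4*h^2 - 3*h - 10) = 11*h^5 - 5*h^4 - 8*h^3 + 5*h^2 - 7*h + 18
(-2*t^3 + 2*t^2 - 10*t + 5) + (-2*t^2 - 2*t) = -2*t^3 - 12*t + 5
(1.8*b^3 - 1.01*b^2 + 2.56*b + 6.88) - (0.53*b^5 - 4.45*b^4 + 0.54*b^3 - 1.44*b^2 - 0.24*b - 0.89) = -0.53*b^5 + 4.45*b^4 + 1.26*b^3 + 0.43*b^2 + 2.8*b + 7.77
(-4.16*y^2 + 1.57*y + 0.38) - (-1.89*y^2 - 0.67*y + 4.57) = -2.27*y^2 + 2.24*y - 4.19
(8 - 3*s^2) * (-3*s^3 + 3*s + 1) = 9*s^5 - 33*s^3 - 3*s^2 + 24*s + 8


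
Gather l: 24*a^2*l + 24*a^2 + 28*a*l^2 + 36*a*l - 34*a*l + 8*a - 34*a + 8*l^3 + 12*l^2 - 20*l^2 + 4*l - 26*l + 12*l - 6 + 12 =24*a^2 - 26*a + 8*l^3 + l^2*(28*a - 8) + l*(24*a^2 + 2*a - 10) + 6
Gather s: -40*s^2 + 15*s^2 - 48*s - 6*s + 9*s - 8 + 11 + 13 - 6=-25*s^2 - 45*s + 10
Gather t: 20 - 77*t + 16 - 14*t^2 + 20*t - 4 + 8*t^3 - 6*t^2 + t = 8*t^3 - 20*t^2 - 56*t + 32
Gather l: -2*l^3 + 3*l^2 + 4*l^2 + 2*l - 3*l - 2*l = -2*l^3 + 7*l^2 - 3*l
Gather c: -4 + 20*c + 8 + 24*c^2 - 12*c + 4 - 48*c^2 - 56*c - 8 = -24*c^2 - 48*c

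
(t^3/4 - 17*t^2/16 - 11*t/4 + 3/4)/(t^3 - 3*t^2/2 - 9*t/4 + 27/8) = (4*t^3 - 17*t^2 - 44*t + 12)/(2*(8*t^3 - 12*t^2 - 18*t + 27))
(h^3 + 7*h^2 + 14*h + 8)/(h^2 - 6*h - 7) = (h^2 + 6*h + 8)/(h - 7)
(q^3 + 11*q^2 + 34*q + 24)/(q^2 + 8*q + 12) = (q^2 + 5*q + 4)/(q + 2)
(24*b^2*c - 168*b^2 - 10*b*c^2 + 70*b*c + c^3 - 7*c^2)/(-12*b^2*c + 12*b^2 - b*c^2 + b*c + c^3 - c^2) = (-6*b*c + 42*b + c^2 - 7*c)/(3*b*c - 3*b + c^2 - c)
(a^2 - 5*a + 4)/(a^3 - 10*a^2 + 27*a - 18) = (a - 4)/(a^2 - 9*a + 18)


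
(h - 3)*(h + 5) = h^2 + 2*h - 15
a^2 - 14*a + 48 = (a - 8)*(a - 6)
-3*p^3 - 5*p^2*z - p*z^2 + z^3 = (-3*p + z)*(p + z)^2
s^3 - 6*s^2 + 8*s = s*(s - 4)*(s - 2)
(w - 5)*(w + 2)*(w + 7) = w^3 + 4*w^2 - 31*w - 70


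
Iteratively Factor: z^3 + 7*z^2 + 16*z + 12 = (z + 2)*(z^2 + 5*z + 6) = (z + 2)^2*(z + 3)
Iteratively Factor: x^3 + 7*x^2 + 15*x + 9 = (x + 3)*(x^2 + 4*x + 3) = (x + 3)^2*(x + 1)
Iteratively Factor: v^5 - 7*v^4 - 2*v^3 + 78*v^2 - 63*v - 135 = (v - 3)*(v^4 - 4*v^3 - 14*v^2 + 36*v + 45) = (v - 3)^2*(v^3 - v^2 - 17*v - 15) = (v - 3)^2*(v + 3)*(v^2 - 4*v - 5) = (v - 3)^2*(v + 1)*(v + 3)*(v - 5)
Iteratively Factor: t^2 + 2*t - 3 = (t + 3)*(t - 1)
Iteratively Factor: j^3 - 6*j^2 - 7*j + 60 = (j + 3)*(j^2 - 9*j + 20) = (j - 4)*(j + 3)*(j - 5)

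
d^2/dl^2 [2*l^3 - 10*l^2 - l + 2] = 12*l - 20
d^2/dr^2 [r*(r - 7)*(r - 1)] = 6*r - 16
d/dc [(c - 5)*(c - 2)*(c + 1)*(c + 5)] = 4*c^3 - 3*c^2 - 54*c + 25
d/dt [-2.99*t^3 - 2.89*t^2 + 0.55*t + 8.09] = -8.97*t^2 - 5.78*t + 0.55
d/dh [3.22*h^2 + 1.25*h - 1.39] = 6.44*h + 1.25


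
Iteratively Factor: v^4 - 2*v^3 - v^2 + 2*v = (v)*(v^3 - 2*v^2 - v + 2) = v*(v + 1)*(v^2 - 3*v + 2) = v*(v - 1)*(v + 1)*(v - 2)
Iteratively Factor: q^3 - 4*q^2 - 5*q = (q - 5)*(q^2 + q) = q*(q - 5)*(q + 1)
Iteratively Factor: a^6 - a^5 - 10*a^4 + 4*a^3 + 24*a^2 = (a)*(a^5 - a^4 - 10*a^3 + 4*a^2 + 24*a) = a*(a + 2)*(a^4 - 3*a^3 - 4*a^2 + 12*a) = a*(a - 3)*(a + 2)*(a^3 - 4*a) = a^2*(a - 3)*(a + 2)*(a^2 - 4) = a^2*(a - 3)*(a + 2)^2*(a - 2)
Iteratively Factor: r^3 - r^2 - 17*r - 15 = (r + 3)*(r^2 - 4*r - 5) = (r + 1)*(r + 3)*(r - 5)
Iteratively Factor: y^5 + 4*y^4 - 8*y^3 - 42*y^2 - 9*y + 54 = (y - 1)*(y^4 + 5*y^3 - 3*y^2 - 45*y - 54) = (y - 1)*(y + 3)*(y^3 + 2*y^2 - 9*y - 18) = (y - 1)*(y + 3)^2*(y^2 - y - 6) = (y - 3)*(y - 1)*(y + 3)^2*(y + 2)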